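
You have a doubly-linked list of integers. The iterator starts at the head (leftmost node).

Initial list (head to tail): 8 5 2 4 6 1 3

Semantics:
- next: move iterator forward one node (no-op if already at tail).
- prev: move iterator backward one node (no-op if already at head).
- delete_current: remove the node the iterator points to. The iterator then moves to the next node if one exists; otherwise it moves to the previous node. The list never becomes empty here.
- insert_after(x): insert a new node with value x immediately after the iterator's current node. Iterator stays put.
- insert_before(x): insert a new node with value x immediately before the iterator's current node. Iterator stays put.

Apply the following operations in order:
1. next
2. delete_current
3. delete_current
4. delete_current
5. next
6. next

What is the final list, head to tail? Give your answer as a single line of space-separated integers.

Answer: 8 6 1 3

Derivation:
After 1 (next): list=[8, 5, 2, 4, 6, 1, 3] cursor@5
After 2 (delete_current): list=[8, 2, 4, 6, 1, 3] cursor@2
After 3 (delete_current): list=[8, 4, 6, 1, 3] cursor@4
After 4 (delete_current): list=[8, 6, 1, 3] cursor@6
After 5 (next): list=[8, 6, 1, 3] cursor@1
After 6 (next): list=[8, 6, 1, 3] cursor@3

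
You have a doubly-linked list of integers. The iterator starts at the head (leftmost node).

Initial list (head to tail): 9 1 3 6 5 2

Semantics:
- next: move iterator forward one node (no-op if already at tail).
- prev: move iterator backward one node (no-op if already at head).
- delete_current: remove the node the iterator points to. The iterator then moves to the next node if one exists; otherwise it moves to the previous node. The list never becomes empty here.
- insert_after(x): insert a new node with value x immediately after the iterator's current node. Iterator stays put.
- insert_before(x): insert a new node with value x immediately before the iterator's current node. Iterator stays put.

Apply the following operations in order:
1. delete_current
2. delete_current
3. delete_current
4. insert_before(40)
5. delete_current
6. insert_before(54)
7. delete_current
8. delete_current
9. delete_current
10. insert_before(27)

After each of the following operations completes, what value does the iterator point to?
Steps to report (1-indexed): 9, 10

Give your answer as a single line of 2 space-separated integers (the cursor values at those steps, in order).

After 1 (delete_current): list=[1, 3, 6, 5, 2] cursor@1
After 2 (delete_current): list=[3, 6, 5, 2] cursor@3
After 3 (delete_current): list=[6, 5, 2] cursor@6
After 4 (insert_before(40)): list=[40, 6, 5, 2] cursor@6
After 5 (delete_current): list=[40, 5, 2] cursor@5
After 6 (insert_before(54)): list=[40, 54, 5, 2] cursor@5
After 7 (delete_current): list=[40, 54, 2] cursor@2
After 8 (delete_current): list=[40, 54] cursor@54
After 9 (delete_current): list=[40] cursor@40
After 10 (insert_before(27)): list=[27, 40] cursor@40

Answer: 40 40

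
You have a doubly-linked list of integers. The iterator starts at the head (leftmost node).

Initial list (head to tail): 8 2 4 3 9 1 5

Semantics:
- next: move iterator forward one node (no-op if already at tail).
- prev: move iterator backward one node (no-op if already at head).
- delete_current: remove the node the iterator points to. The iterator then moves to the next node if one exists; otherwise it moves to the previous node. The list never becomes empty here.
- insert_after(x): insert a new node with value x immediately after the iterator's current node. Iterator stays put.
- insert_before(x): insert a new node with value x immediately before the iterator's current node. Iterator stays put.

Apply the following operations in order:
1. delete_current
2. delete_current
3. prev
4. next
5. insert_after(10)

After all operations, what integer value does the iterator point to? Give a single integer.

After 1 (delete_current): list=[2, 4, 3, 9, 1, 5] cursor@2
After 2 (delete_current): list=[4, 3, 9, 1, 5] cursor@4
After 3 (prev): list=[4, 3, 9, 1, 5] cursor@4
After 4 (next): list=[4, 3, 9, 1, 5] cursor@3
After 5 (insert_after(10)): list=[4, 3, 10, 9, 1, 5] cursor@3

Answer: 3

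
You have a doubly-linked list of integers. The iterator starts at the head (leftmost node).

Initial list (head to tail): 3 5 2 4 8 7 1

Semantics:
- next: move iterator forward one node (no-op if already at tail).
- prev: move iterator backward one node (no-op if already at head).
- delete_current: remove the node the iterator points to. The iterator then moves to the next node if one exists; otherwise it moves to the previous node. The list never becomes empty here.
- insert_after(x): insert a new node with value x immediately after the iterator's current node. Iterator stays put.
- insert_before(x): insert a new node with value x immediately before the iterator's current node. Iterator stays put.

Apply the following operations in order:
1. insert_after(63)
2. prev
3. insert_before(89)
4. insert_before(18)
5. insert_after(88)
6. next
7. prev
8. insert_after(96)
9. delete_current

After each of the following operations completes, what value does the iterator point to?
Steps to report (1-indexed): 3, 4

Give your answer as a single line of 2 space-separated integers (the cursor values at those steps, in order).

After 1 (insert_after(63)): list=[3, 63, 5, 2, 4, 8, 7, 1] cursor@3
After 2 (prev): list=[3, 63, 5, 2, 4, 8, 7, 1] cursor@3
After 3 (insert_before(89)): list=[89, 3, 63, 5, 2, 4, 8, 7, 1] cursor@3
After 4 (insert_before(18)): list=[89, 18, 3, 63, 5, 2, 4, 8, 7, 1] cursor@3
After 5 (insert_after(88)): list=[89, 18, 3, 88, 63, 5, 2, 4, 8, 7, 1] cursor@3
After 6 (next): list=[89, 18, 3, 88, 63, 5, 2, 4, 8, 7, 1] cursor@88
After 7 (prev): list=[89, 18, 3, 88, 63, 5, 2, 4, 8, 7, 1] cursor@3
After 8 (insert_after(96)): list=[89, 18, 3, 96, 88, 63, 5, 2, 4, 8, 7, 1] cursor@3
After 9 (delete_current): list=[89, 18, 96, 88, 63, 5, 2, 4, 8, 7, 1] cursor@96

Answer: 3 3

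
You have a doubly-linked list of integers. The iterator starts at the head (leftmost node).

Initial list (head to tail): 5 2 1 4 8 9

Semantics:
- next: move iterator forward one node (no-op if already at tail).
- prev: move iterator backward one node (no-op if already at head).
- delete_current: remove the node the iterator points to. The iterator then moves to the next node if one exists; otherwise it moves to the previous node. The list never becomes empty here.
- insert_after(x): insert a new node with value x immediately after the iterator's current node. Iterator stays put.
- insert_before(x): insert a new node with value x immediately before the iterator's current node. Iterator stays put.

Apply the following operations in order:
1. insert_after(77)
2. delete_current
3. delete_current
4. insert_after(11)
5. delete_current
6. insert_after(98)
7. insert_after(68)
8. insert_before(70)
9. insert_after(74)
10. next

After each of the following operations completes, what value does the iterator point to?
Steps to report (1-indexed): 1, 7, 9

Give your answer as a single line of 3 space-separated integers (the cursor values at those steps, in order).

Answer: 5 11 11

Derivation:
After 1 (insert_after(77)): list=[5, 77, 2, 1, 4, 8, 9] cursor@5
After 2 (delete_current): list=[77, 2, 1, 4, 8, 9] cursor@77
After 3 (delete_current): list=[2, 1, 4, 8, 9] cursor@2
After 4 (insert_after(11)): list=[2, 11, 1, 4, 8, 9] cursor@2
After 5 (delete_current): list=[11, 1, 4, 8, 9] cursor@11
After 6 (insert_after(98)): list=[11, 98, 1, 4, 8, 9] cursor@11
After 7 (insert_after(68)): list=[11, 68, 98, 1, 4, 8, 9] cursor@11
After 8 (insert_before(70)): list=[70, 11, 68, 98, 1, 4, 8, 9] cursor@11
After 9 (insert_after(74)): list=[70, 11, 74, 68, 98, 1, 4, 8, 9] cursor@11
After 10 (next): list=[70, 11, 74, 68, 98, 1, 4, 8, 9] cursor@74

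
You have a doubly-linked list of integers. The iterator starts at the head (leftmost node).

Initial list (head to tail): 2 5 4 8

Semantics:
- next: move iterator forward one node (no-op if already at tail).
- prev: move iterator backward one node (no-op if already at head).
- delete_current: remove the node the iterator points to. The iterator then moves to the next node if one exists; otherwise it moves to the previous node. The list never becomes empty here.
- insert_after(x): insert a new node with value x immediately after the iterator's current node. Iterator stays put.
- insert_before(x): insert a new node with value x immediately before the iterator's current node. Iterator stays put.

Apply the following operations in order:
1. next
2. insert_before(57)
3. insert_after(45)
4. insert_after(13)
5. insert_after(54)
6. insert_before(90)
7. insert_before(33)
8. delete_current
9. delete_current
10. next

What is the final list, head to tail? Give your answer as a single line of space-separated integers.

After 1 (next): list=[2, 5, 4, 8] cursor@5
After 2 (insert_before(57)): list=[2, 57, 5, 4, 8] cursor@5
After 3 (insert_after(45)): list=[2, 57, 5, 45, 4, 8] cursor@5
After 4 (insert_after(13)): list=[2, 57, 5, 13, 45, 4, 8] cursor@5
After 5 (insert_after(54)): list=[2, 57, 5, 54, 13, 45, 4, 8] cursor@5
After 6 (insert_before(90)): list=[2, 57, 90, 5, 54, 13, 45, 4, 8] cursor@5
After 7 (insert_before(33)): list=[2, 57, 90, 33, 5, 54, 13, 45, 4, 8] cursor@5
After 8 (delete_current): list=[2, 57, 90, 33, 54, 13, 45, 4, 8] cursor@54
After 9 (delete_current): list=[2, 57, 90, 33, 13, 45, 4, 8] cursor@13
After 10 (next): list=[2, 57, 90, 33, 13, 45, 4, 8] cursor@45

Answer: 2 57 90 33 13 45 4 8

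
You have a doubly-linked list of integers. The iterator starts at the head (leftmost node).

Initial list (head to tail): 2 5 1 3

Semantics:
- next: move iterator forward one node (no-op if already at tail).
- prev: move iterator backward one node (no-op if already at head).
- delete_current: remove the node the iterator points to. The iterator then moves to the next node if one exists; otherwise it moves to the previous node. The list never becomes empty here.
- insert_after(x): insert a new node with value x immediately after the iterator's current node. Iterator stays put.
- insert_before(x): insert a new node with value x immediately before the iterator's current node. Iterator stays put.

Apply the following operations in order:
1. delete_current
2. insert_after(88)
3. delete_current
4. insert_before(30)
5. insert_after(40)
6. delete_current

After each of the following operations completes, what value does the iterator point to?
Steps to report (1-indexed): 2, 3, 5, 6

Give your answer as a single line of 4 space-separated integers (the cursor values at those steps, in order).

Answer: 5 88 88 40

Derivation:
After 1 (delete_current): list=[5, 1, 3] cursor@5
After 2 (insert_after(88)): list=[5, 88, 1, 3] cursor@5
After 3 (delete_current): list=[88, 1, 3] cursor@88
After 4 (insert_before(30)): list=[30, 88, 1, 3] cursor@88
After 5 (insert_after(40)): list=[30, 88, 40, 1, 3] cursor@88
After 6 (delete_current): list=[30, 40, 1, 3] cursor@40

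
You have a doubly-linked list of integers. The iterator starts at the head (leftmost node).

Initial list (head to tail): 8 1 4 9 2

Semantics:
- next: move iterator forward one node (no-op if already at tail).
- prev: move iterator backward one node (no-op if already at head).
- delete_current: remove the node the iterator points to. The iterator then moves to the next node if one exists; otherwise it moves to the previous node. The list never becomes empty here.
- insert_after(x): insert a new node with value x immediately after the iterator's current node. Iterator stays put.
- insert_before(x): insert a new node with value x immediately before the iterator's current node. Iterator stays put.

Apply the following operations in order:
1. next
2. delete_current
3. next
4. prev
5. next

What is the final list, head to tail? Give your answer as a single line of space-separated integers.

After 1 (next): list=[8, 1, 4, 9, 2] cursor@1
After 2 (delete_current): list=[8, 4, 9, 2] cursor@4
After 3 (next): list=[8, 4, 9, 2] cursor@9
After 4 (prev): list=[8, 4, 9, 2] cursor@4
After 5 (next): list=[8, 4, 9, 2] cursor@9

Answer: 8 4 9 2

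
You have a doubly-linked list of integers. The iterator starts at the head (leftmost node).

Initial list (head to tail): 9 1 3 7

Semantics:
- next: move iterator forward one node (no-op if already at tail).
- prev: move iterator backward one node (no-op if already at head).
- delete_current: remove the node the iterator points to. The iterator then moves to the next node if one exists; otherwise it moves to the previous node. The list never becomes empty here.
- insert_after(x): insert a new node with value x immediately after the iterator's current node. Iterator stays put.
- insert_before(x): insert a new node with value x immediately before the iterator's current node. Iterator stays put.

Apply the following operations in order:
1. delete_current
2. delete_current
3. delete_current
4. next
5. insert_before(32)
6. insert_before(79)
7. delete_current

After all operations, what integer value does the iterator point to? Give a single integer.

After 1 (delete_current): list=[1, 3, 7] cursor@1
After 2 (delete_current): list=[3, 7] cursor@3
After 3 (delete_current): list=[7] cursor@7
After 4 (next): list=[7] cursor@7
After 5 (insert_before(32)): list=[32, 7] cursor@7
After 6 (insert_before(79)): list=[32, 79, 7] cursor@7
After 7 (delete_current): list=[32, 79] cursor@79

Answer: 79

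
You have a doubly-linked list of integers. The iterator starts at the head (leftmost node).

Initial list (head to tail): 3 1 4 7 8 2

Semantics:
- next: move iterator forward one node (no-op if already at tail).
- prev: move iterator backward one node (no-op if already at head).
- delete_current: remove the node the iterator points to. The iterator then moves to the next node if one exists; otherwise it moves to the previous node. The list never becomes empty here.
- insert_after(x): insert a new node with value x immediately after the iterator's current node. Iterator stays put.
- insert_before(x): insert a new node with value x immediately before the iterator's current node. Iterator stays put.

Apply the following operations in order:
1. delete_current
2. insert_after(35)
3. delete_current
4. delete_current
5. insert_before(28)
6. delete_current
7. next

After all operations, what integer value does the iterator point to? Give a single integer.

Answer: 8

Derivation:
After 1 (delete_current): list=[1, 4, 7, 8, 2] cursor@1
After 2 (insert_after(35)): list=[1, 35, 4, 7, 8, 2] cursor@1
After 3 (delete_current): list=[35, 4, 7, 8, 2] cursor@35
After 4 (delete_current): list=[4, 7, 8, 2] cursor@4
After 5 (insert_before(28)): list=[28, 4, 7, 8, 2] cursor@4
After 6 (delete_current): list=[28, 7, 8, 2] cursor@7
After 7 (next): list=[28, 7, 8, 2] cursor@8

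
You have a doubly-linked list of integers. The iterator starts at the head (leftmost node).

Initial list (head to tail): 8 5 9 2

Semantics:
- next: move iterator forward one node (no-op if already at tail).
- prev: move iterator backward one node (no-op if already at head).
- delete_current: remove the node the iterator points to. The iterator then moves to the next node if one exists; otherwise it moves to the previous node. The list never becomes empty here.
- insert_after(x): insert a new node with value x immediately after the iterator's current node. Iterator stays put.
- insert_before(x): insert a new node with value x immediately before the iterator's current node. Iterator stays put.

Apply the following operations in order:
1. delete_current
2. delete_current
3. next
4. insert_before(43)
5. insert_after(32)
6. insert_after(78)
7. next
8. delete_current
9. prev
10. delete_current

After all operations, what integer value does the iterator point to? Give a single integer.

After 1 (delete_current): list=[5, 9, 2] cursor@5
After 2 (delete_current): list=[9, 2] cursor@9
After 3 (next): list=[9, 2] cursor@2
After 4 (insert_before(43)): list=[9, 43, 2] cursor@2
After 5 (insert_after(32)): list=[9, 43, 2, 32] cursor@2
After 6 (insert_after(78)): list=[9, 43, 2, 78, 32] cursor@2
After 7 (next): list=[9, 43, 2, 78, 32] cursor@78
After 8 (delete_current): list=[9, 43, 2, 32] cursor@32
After 9 (prev): list=[9, 43, 2, 32] cursor@2
After 10 (delete_current): list=[9, 43, 32] cursor@32

Answer: 32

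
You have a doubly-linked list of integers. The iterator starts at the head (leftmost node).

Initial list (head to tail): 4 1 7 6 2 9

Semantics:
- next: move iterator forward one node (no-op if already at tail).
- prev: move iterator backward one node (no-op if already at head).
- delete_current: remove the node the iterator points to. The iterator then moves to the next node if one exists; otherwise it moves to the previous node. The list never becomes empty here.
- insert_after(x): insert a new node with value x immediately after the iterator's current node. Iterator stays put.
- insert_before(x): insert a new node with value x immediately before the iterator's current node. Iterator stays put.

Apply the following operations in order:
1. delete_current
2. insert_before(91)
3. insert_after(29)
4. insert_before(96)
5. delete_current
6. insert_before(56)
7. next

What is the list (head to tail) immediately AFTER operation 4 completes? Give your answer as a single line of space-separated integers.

Answer: 91 96 1 29 7 6 2 9

Derivation:
After 1 (delete_current): list=[1, 7, 6, 2, 9] cursor@1
After 2 (insert_before(91)): list=[91, 1, 7, 6, 2, 9] cursor@1
After 3 (insert_after(29)): list=[91, 1, 29, 7, 6, 2, 9] cursor@1
After 4 (insert_before(96)): list=[91, 96, 1, 29, 7, 6, 2, 9] cursor@1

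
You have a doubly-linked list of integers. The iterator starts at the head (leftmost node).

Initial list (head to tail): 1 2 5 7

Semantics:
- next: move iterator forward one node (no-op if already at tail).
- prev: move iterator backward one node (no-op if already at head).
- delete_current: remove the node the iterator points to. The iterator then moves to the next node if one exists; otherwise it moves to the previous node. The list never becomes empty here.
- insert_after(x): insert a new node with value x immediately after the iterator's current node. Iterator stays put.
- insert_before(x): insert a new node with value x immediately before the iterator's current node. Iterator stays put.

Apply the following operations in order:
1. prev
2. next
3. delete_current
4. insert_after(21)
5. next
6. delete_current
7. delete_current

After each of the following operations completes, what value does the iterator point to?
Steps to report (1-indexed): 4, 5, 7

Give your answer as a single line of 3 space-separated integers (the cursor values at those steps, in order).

After 1 (prev): list=[1, 2, 5, 7] cursor@1
After 2 (next): list=[1, 2, 5, 7] cursor@2
After 3 (delete_current): list=[1, 5, 7] cursor@5
After 4 (insert_after(21)): list=[1, 5, 21, 7] cursor@5
After 5 (next): list=[1, 5, 21, 7] cursor@21
After 6 (delete_current): list=[1, 5, 7] cursor@7
After 7 (delete_current): list=[1, 5] cursor@5

Answer: 5 21 5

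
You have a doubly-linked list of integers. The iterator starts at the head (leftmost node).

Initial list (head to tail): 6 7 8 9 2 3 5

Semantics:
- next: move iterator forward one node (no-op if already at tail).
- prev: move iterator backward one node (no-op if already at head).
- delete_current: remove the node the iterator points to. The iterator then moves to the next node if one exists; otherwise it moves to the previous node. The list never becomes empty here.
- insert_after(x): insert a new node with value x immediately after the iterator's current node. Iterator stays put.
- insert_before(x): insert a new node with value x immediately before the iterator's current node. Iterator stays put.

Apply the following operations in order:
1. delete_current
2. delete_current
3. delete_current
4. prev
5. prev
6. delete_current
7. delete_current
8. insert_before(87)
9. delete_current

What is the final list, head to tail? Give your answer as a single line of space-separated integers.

After 1 (delete_current): list=[7, 8, 9, 2, 3, 5] cursor@7
After 2 (delete_current): list=[8, 9, 2, 3, 5] cursor@8
After 3 (delete_current): list=[9, 2, 3, 5] cursor@9
After 4 (prev): list=[9, 2, 3, 5] cursor@9
After 5 (prev): list=[9, 2, 3, 5] cursor@9
After 6 (delete_current): list=[2, 3, 5] cursor@2
After 7 (delete_current): list=[3, 5] cursor@3
After 8 (insert_before(87)): list=[87, 3, 5] cursor@3
After 9 (delete_current): list=[87, 5] cursor@5

Answer: 87 5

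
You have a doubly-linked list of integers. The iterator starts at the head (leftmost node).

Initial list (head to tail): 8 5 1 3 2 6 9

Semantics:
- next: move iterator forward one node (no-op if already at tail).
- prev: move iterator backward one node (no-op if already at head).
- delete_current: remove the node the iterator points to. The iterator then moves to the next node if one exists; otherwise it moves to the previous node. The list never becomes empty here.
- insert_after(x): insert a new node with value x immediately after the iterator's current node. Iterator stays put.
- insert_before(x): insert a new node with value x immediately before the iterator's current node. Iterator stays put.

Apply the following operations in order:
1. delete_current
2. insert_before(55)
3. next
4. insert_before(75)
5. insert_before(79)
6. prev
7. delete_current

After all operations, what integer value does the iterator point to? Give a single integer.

Answer: 1

Derivation:
After 1 (delete_current): list=[5, 1, 3, 2, 6, 9] cursor@5
After 2 (insert_before(55)): list=[55, 5, 1, 3, 2, 6, 9] cursor@5
After 3 (next): list=[55, 5, 1, 3, 2, 6, 9] cursor@1
After 4 (insert_before(75)): list=[55, 5, 75, 1, 3, 2, 6, 9] cursor@1
After 5 (insert_before(79)): list=[55, 5, 75, 79, 1, 3, 2, 6, 9] cursor@1
After 6 (prev): list=[55, 5, 75, 79, 1, 3, 2, 6, 9] cursor@79
After 7 (delete_current): list=[55, 5, 75, 1, 3, 2, 6, 9] cursor@1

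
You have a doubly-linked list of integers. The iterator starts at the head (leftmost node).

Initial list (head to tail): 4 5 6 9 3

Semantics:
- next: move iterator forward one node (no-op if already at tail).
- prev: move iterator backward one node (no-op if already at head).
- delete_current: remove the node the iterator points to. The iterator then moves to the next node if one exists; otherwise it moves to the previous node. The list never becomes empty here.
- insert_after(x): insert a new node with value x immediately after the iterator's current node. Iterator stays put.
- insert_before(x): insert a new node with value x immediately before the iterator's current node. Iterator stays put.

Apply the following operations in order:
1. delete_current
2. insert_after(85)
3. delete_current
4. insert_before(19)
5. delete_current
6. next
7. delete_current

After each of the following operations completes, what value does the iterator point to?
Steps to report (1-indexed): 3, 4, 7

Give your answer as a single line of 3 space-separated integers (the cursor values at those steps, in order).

After 1 (delete_current): list=[5, 6, 9, 3] cursor@5
After 2 (insert_after(85)): list=[5, 85, 6, 9, 3] cursor@5
After 3 (delete_current): list=[85, 6, 9, 3] cursor@85
After 4 (insert_before(19)): list=[19, 85, 6, 9, 3] cursor@85
After 5 (delete_current): list=[19, 6, 9, 3] cursor@6
After 6 (next): list=[19, 6, 9, 3] cursor@9
After 7 (delete_current): list=[19, 6, 3] cursor@3

Answer: 85 85 3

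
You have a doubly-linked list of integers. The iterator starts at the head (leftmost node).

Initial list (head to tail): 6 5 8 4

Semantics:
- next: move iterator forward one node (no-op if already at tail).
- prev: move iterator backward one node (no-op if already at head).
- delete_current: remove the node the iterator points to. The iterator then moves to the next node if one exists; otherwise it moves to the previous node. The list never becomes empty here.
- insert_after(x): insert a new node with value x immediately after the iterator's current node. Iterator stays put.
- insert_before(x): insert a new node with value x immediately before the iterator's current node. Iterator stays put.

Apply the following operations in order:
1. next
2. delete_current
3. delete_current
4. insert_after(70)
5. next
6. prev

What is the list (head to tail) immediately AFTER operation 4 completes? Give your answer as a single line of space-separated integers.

Answer: 6 4 70

Derivation:
After 1 (next): list=[6, 5, 8, 4] cursor@5
After 2 (delete_current): list=[6, 8, 4] cursor@8
After 3 (delete_current): list=[6, 4] cursor@4
After 4 (insert_after(70)): list=[6, 4, 70] cursor@4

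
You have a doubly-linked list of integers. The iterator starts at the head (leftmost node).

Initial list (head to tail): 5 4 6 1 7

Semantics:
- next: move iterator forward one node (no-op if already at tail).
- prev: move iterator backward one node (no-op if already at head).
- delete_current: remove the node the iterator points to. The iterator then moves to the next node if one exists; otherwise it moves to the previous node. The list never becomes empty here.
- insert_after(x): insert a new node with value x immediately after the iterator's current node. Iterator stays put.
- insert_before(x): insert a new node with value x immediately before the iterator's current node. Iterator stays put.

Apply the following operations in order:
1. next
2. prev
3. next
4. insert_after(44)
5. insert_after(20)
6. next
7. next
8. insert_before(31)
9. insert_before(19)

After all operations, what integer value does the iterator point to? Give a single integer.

After 1 (next): list=[5, 4, 6, 1, 7] cursor@4
After 2 (prev): list=[5, 4, 6, 1, 7] cursor@5
After 3 (next): list=[5, 4, 6, 1, 7] cursor@4
After 4 (insert_after(44)): list=[5, 4, 44, 6, 1, 7] cursor@4
After 5 (insert_after(20)): list=[5, 4, 20, 44, 6, 1, 7] cursor@4
After 6 (next): list=[5, 4, 20, 44, 6, 1, 7] cursor@20
After 7 (next): list=[5, 4, 20, 44, 6, 1, 7] cursor@44
After 8 (insert_before(31)): list=[5, 4, 20, 31, 44, 6, 1, 7] cursor@44
After 9 (insert_before(19)): list=[5, 4, 20, 31, 19, 44, 6, 1, 7] cursor@44

Answer: 44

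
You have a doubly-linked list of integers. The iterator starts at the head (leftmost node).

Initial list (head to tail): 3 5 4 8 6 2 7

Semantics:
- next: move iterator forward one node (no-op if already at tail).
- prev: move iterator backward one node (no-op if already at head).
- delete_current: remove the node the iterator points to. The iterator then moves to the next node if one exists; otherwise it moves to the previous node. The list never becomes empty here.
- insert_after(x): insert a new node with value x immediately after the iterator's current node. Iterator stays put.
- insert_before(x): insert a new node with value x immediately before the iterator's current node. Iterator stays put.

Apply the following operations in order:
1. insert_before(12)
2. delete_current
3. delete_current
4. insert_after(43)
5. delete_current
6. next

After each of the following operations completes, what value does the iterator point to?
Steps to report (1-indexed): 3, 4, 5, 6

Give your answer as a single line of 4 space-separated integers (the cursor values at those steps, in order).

Answer: 4 4 43 8

Derivation:
After 1 (insert_before(12)): list=[12, 3, 5, 4, 8, 6, 2, 7] cursor@3
After 2 (delete_current): list=[12, 5, 4, 8, 6, 2, 7] cursor@5
After 3 (delete_current): list=[12, 4, 8, 6, 2, 7] cursor@4
After 4 (insert_after(43)): list=[12, 4, 43, 8, 6, 2, 7] cursor@4
After 5 (delete_current): list=[12, 43, 8, 6, 2, 7] cursor@43
After 6 (next): list=[12, 43, 8, 6, 2, 7] cursor@8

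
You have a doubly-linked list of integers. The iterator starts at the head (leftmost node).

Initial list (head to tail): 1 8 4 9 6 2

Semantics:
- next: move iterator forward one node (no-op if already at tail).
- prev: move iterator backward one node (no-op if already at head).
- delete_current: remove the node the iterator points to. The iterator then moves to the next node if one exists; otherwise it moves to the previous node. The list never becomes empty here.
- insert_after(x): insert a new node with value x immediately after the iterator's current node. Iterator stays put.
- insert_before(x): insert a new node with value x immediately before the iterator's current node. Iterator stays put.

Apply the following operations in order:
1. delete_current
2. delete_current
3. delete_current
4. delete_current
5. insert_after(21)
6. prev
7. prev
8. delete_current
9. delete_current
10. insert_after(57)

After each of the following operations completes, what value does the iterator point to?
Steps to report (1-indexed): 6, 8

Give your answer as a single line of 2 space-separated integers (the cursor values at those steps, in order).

Answer: 6 21

Derivation:
After 1 (delete_current): list=[8, 4, 9, 6, 2] cursor@8
After 2 (delete_current): list=[4, 9, 6, 2] cursor@4
After 3 (delete_current): list=[9, 6, 2] cursor@9
After 4 (delete_current): list=[6, 2] cursor@6
After 5 (insert_after(21)): list=[6, 21, 2] cursor@6
After 6 (prev): list=[6, 21, 2] cursor@6
After 7 (prev): list=[6, 21, 2] cursor@6
After 8 (delete_current): list=[21, 2] cursor@21
After 9 (delete_current): list=[2] cursor@2
After 10 (insert_after(57)): list=[2, 57] cursor@2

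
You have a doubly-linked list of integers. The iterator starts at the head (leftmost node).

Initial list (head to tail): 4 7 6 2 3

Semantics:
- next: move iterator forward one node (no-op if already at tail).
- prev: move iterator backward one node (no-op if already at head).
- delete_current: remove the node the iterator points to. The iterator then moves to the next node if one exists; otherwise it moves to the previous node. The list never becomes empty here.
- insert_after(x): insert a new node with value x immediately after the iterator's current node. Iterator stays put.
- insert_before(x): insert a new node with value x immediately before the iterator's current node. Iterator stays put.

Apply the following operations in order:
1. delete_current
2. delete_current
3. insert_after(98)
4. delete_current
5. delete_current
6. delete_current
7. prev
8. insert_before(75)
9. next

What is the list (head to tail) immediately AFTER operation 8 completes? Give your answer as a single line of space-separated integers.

Answer: 75 3

Derivation:
After 1 (delete_current): list=[7, 6, 2, 3] cursor@7
After 2 (delete_current): list=[6, 2, 3] cursor@6
After 3 (insert_after(98)): list=[6, 98, 2, 3] cursor@6
After 4 (delete_current): list=[98, 2, 3] cursor@98
After 5 (delete_current): list=[2, 3] cursor@2
After 6 (delete_current): list=[3] cursor@3
After 7 (prev): list=[3] cursor@3
After 8 (insert_before(75)): list=[75, 3] cursor@3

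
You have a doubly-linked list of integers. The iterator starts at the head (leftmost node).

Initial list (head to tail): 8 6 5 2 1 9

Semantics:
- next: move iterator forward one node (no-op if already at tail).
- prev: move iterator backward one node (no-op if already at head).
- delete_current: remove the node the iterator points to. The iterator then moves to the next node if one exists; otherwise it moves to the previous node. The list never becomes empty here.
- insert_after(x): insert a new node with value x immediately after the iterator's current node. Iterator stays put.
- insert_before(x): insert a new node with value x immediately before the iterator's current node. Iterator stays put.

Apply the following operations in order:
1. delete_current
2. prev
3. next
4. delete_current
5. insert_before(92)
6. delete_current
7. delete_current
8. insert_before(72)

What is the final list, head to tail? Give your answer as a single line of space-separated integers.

After 1 (delete_current): list=[6, 5, 2, 1, 9] cursor@6
After 2 (prev): list=[6, 5, 2, 1, 9] cursor@6
After 3 (next): list=[6, 5, 2, 1, 9] cursor@5
After 4 (delete_current): list=[6, 2, 1, 9] cursor@2
After 5 (insert_before(92)): list=[6, 92, 2, 1, 9] cursor@2
After 6 (delete_current): list=[6, 92, 1, 9] cursor@1
After 7 (delete_current): list=[6, 92, 9] cursor@9
After 8 (insert_before(72)): list=[6, 92, 72, 9] cursor@9

Answer: 6 92 72 9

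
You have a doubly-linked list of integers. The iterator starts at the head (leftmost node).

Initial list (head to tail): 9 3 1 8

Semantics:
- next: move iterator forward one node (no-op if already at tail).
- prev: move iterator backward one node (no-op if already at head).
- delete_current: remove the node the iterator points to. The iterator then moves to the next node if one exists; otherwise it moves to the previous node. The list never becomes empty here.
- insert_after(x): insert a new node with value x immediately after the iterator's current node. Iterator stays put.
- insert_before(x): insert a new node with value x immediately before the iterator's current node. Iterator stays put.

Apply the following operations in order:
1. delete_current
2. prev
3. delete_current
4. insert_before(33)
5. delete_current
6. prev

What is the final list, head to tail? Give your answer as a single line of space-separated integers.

Answer: 33 8

Derivation:
After 1 (delete_current): list=[3, 1, 8] cursor@3
After 2 (prev): list=[3, 1, 8] cursor@3
After 3 (delete_current): list=[1, 8] cursor@1
After 4 (insert_before(33)): list=[33, 1, 8] cursor@1
After 5 (delete_current): list=[33, 8] cursor@8
After 6 (prev): list=[33, 8] cursor@33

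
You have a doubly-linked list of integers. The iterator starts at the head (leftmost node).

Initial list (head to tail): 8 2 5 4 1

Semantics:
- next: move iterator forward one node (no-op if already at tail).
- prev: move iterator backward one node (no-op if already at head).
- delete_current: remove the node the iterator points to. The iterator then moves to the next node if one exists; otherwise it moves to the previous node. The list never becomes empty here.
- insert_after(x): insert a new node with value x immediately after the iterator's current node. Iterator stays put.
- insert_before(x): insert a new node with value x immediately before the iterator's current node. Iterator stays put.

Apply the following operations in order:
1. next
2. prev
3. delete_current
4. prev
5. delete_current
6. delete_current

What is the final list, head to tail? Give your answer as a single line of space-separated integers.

After 1 (next): list=[8, 2, 5, 4, 1] cursor@2
After 2 (prev): list=[8, 2, 5, 4, 1] cursor@8
After 3 (delete_current): list=[2, 5, 4, 1] cursor@2
After 4 (prev): list=[2, 5, 4, 1] cursor@2
After 5 (delete_current): list=[5, 4, 1] cursor@5
After 6 (delete_current): list=[4, 1] cursor@4

Answer: 4 1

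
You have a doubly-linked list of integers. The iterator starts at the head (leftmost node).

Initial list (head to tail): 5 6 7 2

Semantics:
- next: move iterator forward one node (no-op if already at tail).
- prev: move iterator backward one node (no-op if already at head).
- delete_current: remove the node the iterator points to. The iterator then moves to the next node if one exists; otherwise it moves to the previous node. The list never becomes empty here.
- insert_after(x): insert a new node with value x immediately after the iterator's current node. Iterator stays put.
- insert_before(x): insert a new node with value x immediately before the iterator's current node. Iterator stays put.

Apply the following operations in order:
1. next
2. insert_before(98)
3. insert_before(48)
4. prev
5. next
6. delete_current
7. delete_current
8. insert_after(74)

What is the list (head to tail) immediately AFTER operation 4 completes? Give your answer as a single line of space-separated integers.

After 1 (next): list=[5, 6, 7, 2] cursor@6
After 2 (insert_before(98)): list=[5, 98, 6, 7, 2] cursor@6
After 3 (insert_before(48)): list=[5, 98, 48, 6, 7, 2] cursor@6
After 4 (prev): list=[5, 98, 48, 6, 7, 2] cursor@48

Answer: 5 98 48 6 7 2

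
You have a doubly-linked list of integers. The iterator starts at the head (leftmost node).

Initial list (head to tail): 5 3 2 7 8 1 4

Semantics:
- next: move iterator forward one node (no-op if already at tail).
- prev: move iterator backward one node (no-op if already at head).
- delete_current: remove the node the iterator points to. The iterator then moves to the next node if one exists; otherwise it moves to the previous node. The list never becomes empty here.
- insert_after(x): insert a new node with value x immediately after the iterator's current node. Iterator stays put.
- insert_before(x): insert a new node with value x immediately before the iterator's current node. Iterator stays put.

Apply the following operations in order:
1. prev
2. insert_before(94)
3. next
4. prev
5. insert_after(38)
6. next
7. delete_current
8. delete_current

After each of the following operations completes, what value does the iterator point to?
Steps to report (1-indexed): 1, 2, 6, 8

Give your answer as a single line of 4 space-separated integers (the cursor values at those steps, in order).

Answer: 5 5 38 2

Derivation:
After 1 (prev): list=[5, 3, 2, 7, 8, 1, 4] cursor@5
After 2 (insert_before(94)): list=[94, 5, 3, 2, 7, 8, 1, 4] cursor@5
After 3 (next): list=[94, 5, 3, 2, 7, 8, 1, 4] cursor@3
After 4 (prev): list=[94, 5, 3, 2, 7, 8, 1, 4] cursor@5
After 5 (insert_after(38)): list=[94, 5, 38, 3, 2, 7, 8, 1, 4] cursor@5
After 6 (next): list=[94, 5, 38, 3, 2, 7, 8, 1, 4] cursor@38
After 7 (delete_current): list=[94, 5, 3, 2, 7, 8, 1, 4] cursor@3
After 8 (delete_current): list=[94, 5, 2, 7, 8, 1, 4] cursor@2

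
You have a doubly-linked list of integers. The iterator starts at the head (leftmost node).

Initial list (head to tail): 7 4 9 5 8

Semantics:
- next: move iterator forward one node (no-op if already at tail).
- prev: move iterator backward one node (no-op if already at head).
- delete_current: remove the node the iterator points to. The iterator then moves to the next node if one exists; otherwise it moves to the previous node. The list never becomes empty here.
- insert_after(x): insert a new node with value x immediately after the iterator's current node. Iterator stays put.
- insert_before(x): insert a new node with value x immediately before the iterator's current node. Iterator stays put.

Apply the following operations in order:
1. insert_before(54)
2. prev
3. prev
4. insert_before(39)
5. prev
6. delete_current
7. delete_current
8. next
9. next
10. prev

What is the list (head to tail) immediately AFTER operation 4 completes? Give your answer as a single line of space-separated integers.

Answer: 39 54 7 4 9 5 8

Derivation:
After 1 (insert_before(54)): list=[54, 7, 4, 9, 5, 8] cursor@7
After 2 (prev): list=[54, 7, 4, 9, 5, 8] cursor@54
After 3 (prev): list=[54, 7, 4, 9, 5, 8] cursor@54
After 4 (insert_before(39)): list=[39, 54, 7, 4, 9, 5, 8] cursor@54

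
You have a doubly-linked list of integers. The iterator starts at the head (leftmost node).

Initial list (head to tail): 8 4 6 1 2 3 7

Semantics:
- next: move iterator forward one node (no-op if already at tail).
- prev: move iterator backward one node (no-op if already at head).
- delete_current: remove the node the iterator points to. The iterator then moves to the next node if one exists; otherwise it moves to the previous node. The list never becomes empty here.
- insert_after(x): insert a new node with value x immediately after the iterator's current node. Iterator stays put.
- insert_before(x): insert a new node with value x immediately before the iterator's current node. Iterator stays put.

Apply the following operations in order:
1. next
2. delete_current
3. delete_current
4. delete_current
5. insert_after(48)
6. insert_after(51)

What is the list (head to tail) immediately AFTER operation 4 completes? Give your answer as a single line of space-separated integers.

Answer: 8 2 3 7

Derivation:
After 1 (next): list=[8, 4, 6, 1, 2, 3, 7] cursor@4
After 2 (delete_current): list=[8, 6, 1, 2, 3, 7] cursor@6
After 3 (delete_current): list=[8, 1, 2, 3, 7] cursor@1
After 4 (delete_current): list=[8, 2, 3, 7] cursor@2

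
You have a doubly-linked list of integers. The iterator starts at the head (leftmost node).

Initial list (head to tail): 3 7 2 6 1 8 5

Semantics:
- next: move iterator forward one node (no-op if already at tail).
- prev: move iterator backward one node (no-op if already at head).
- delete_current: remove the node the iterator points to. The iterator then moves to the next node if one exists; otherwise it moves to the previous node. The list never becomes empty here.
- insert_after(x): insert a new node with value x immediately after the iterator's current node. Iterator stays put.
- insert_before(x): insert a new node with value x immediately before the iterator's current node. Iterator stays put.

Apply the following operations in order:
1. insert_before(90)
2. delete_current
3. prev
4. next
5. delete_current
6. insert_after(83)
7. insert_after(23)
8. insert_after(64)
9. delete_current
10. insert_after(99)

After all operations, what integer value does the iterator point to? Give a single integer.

After 1 (insert_before(90)): list=[90, 3, 7, 2, 6, 1, 8, 5] cursor@3
After 2 (delete_current): list=[90, 7, 2, 6, 1, 8, 5] cursor@7
After 3 (prev): list=[90, 7, 2, 6, 1, 8, 5] cursor@90
After 4 (next): list=[90, 7, 2, 6, 1, 8, 5] cursor@7
After 5 (delete_current): list=[90, 2, 6, 1, 8, 5] cursor@2
After 6 (insert_after(83)): list=[90, 2, 83, 6, 1, 8, 5] cursor@2
After 7 (insert_after(23)): list=[90, 2, 23, 83, 6, 1, 8, 5] cursor@2
After 8 (insert_after(64)): list=[90, 2, 64, 23, 83, 6, 1, 8, 5] cursor@2
After 9 (delete_current): list=[90, 64, 23, 83, 6, 1, 8, 5] cursor@64
After 10 (insert_after(99)): list=[90, 64, 99, 23, 83, 6, 1, 8, 5] cursor@64

Answer: 64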